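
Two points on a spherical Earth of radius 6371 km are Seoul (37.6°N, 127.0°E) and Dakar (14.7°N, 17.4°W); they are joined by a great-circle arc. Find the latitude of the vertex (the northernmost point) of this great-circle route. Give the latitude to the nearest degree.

≈ 60°N

The great circle lies in the plane with unit normal n̂ = (p₁ × p₂)/|p₁ × p₂|.
Here n̂_z ≈ -0.505; the vertex latitude is φ_max = arccos|n̂_z| ≈ 59.7°.
Check via Clairaut: cos φ_max = |cos φ₁| · sin C = cos(37.6°)·sin(39.6°) ≈ 0.505, again giving ≈ 59.7°.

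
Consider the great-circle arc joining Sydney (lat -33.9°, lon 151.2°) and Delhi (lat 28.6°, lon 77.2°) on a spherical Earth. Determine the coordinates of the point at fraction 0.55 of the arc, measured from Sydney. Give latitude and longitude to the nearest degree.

≈ lat 0°, lon 110°

Write both endpoints as unit vectors p₁, p₂ with components (cos φ cos λ, cos φ sin λ, sin φ).
The central angle between the endpoints is δ = arccos(p₁·p₂) ≈ 1.637 rad (93.8°).
Interpolate at f = 0.55 with slerp weights a = sin((1−f)δ)/sin δ ≈ 0.673, b = sin(fδ)/sin δ ≈ 0.785.
p = a·p₁ + b·p₂ ≈ (-0.337, 0.942, 0.000); φ = arcsin(p_z) ≈ 0.02°, λ = atan2(p_y, p_x) ≈ 109.69°.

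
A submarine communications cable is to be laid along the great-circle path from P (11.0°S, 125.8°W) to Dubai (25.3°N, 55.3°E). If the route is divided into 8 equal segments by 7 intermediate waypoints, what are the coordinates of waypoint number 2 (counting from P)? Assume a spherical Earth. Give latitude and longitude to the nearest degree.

Convert each endpoint to a unit vector on the sphere (x = cos φ cos λ, y = cos φ sin λ, z = sin φ).
The central angle between the endpoints is δ = arccos(p₁·p₂) ≈ 2.891 rad (165.7°).
Interpolate at f = 2/8 with slerp weights a = sin((1−f)δ)/sin δ ≈ 3.338, b = sin(fδ)/sin δ ≈ 2.671.
p = a·p₁ + b·p₂ ≈ (-0.542, -0.672, 0.505); φ = arcsin(p_z) ≈ 30.31°, λ = atan2(p_y, p_x) ≈ -128.88°.

≈ (30°N, 129°W)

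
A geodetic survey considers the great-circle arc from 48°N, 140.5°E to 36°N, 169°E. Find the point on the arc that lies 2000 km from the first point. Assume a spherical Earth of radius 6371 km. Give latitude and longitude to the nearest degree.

≈ 40°N, 163°E

The haversine formula gives a central angle δ ≈ 0.421 rad (24.1°) between the endpoints. The total great-circle distance is δ·R ≈ 0.421 × 6371 ≈ 2684 km, so the target fraction is f = 2000/2684 ≈ 0.745.
Interpolate at f ≈ 0.745 with slerp weights a = sin((1−f)δ)/sin δ ≈ 0.262, b = sin(fδ)/sin δ ≈ 0.755.
p = a·p₁ + b·p₂ ≈ (-0.735, 0.228, 0.639); φ = arcsin(p_z) ≈ 39.69°, λ = atan2(p_y, p_x) ≈ 162.76°.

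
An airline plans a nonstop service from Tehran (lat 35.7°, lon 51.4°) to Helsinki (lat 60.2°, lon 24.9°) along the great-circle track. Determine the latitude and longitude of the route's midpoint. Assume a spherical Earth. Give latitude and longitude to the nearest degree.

Convert each endpoint to a unit vector on the sphere (x = cos φ cos λ, y = cos φ sin λ, z = sin φ).
The central angle between the endpoints is δ = arccos(p₁·p₂) ≈ 0.521 rad (29.8°).
Interpolate at f = 1/2 with slerp weights a = sin((1−f)δ)/sin δ ≈ 0.517, b = sin(fδ)/sin δ ≈ 0.517.
p = a·p₁ + b·p₂ ≈ (0.495, 0.437, 0.751); φ = arcsin(p_z) ≈ 48.67°, λ = atan2(p_y, p_x) ≈ 41.39°.

≈ lat 49°, lon 41°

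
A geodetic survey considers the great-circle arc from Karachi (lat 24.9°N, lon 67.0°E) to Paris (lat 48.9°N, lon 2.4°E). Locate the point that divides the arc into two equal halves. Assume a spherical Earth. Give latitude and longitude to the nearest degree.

From cos δ = sin φ₁ sin φ₂ + cos φ₁ cos φ₂ cos Δλ, the central angle is δ ≈ 0.961 rad (55.0°).
Interpolate at f = 1/2 with slerp weights a = sin((1−f)δ)/sin δ ≈ 0.564, b = sin(fδ)/sin δ ≈ 0.564.
p = a·p₁ + b·p₂ ≈ (0.570, 0.486, 0.662); φ = arcsin(p_z) ≈ 41.47°, λ = atan2(p_y, p_x) ≈ 40.46°.

≈ lat 41°N, lon 40°E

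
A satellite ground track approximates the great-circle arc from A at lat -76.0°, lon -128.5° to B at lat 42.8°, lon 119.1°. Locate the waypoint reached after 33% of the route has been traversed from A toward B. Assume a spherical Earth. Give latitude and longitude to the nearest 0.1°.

Convert each endpoint to a unit vector on the sphere (x = cos φ cos λ, y = cos φ sin λ, z = sin φ).
The central angle between the endpoints is δ = arccos(p₁·p₂) ≈ 2.385 rad (136.6°).
Interpolate at f = 0.33 with slerp weights a = sin((1−f)δ)/sin δ ≈ 1.456, b = sin(fδ)/sin δ ≈ 1.031.
p = a·p₁ + b·p₂ ≈ (-0.587, 0.386, -0.712); φ = arcsin(p_z) ≈ -45.38°, λ = atan2(p_y, p_x) ≈ 146.71°.

≈ lat -45.4°, lon 146.7°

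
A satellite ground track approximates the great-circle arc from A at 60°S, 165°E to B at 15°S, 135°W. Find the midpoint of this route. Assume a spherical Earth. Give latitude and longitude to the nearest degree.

≈ 41°S, 155°W

Convert each endpoint to a unit vector on the sphere (x = cos φ cos λ, y = cos φ sin λ, z = sin φ).
The central angle between the endpoints is δ = arccos(p₁·p₂) ≈ 1.086 rad (62.2°).
Interpolate at f = 1/2 with slerp weights a = sin((1−f)δ)/sin δ ≈ 0.584, b = sin(fδ)/sin δ ≈ 0.584.
p = a·p₁ + b·p₂ ≈ (-0.681, -0.323, -0.657); φ = arcsin(p_z) ≈ -41.07°, λ = atan2(p_y, p_x) ≈ -154.60°.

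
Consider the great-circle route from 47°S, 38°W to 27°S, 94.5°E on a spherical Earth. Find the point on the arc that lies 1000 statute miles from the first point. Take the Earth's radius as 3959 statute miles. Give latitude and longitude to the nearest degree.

Convert each endpoint to a unit vector on the sphere (x = cos φ cos λ, y = cos φ sin λ, z = sin φ).
The central angle between the endpoints is δ = arccos(p₁·p₂) ≈ 1.649 rad (94.5°). The total great-circle distance is δ·R ≈ 1.649 × 3959 ≈ 6530 mi, so the target fraction is f = 1000/6530 ≈ 0.153.
Interpolate at f ≈ 0.153 with slerp weights a = sin((1−f)δ)/sin δ ≈ 0.988, b = sin(fδ)/sin δ ≈ 0.251.
p = a·p₁ + b·p₂ ≈ (0.513, -0.192, -0.836); φ = arcsin(p_z) ≈ -56.76°, λ = atan2(p_y, p_x) ≈ -20.52°.

≈ 57°S, 21°W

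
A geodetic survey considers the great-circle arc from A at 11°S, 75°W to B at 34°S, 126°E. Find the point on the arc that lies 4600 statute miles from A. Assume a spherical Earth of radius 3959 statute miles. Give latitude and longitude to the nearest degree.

Convert each endpoint to a unit vector on the sphere (x = cos φ cos λ, y = cos φ sin λ, z = sin φ).
The central angle between the endpoints is δ = arccos(p₁·p₂) ≈ 2.282 rad (130.8°). The total great-circle distance is δ·R ≈ 2.282 × 3959 ≈ 9036 mi, so the target fraction is f = 4600/9036 ≈ 0.509.
Interpolate at f ≈ 0.509 with slerp weights a = sin((1−f)δ)/sin δ ≈ 1.189, b = sin(fδ)/sin δ ≈ 1.212.
p = a·p₁ + b·p₂ ≈ (-0.288, -0.315, -0.904); φ = arcsin(p_z) ≈ -64.74°, λ = atan2(p_y, p_x) ≈ -132.51°.

≈ 65°S, 133°W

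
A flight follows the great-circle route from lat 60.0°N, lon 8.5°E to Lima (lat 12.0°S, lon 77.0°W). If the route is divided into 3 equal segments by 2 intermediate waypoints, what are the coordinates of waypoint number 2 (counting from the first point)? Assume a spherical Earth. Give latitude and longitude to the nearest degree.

≈ lat 16°N, lon 61°W

Write both endpoints as unit vectors p₁, p₂ with components (cos φ cos λ, cos φ sin λ, sin φ).
The central angle between the endpoints is δ = arccos(p₁·p₂) ≈ 1.713 rad (98.1°).
Interpolate at f = 2/3 with slerp weights a = sin((1−f)δ)/sin δ ≈ 0.546, b = sin(fδ)/sin δ ≈ 0.919.
p = a·p₁ + b·p₂ ≈ (0.472, -0.835, 0.282); φ = arcsin(p_z) ≈ 16.37°, λ = atan2(p_y, p_x) ≈ -60.52°.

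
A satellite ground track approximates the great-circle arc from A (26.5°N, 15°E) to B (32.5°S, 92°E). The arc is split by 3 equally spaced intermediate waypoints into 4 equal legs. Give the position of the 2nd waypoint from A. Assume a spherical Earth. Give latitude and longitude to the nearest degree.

≈ (4°S, 52°E)

The haversine formula gives a central angle δ ≈ 1.641 rad (94.0°) between the endpoints.
Interpolate at f = 2/4 with slerp weights a = sin((1−f)δ)/sin δ ≈ 0.733, b = sin(fδ)/sin δ ≈ 0.733.
p = a·p₁ + b·p₂ ≈ (0.612, 0.788, -0.067); φ = arcsin(p_z) ≈ -3.83°, λ = atan2(p_y, p_x) ≈ 52.15°.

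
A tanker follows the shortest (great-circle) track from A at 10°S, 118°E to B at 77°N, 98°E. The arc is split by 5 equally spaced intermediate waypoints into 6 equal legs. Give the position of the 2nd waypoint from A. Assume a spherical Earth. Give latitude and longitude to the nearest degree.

From cos δ = sin φ₁ sin φ₂ + cos φ₁ cos φ₂ cos Δλ, the central angle is δ ≈ 1.532 rad (87.8°).
Interpolate at f = 2/6 with slerp weights a = sin((1−f)δ)/sin δ ≈ 0.853, b = sin(fδ)/sin δ ≈ 0.489.
p = a·p₁ + b·p₂ ≈ (-0.410, 0.851, 0.328); φ = arcsin(p_z) ≈ 19.17°, λ = atan2(p_y, p_x) ≈ 115.72°.

≈ 19°N, 116°E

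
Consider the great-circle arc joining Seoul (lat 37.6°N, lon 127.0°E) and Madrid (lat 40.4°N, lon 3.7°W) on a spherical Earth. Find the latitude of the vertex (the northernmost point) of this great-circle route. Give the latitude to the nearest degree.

The great circle lies in the plane with unit normal n̂ = (p₁ × p₂)/|p₁ × p₂|.
Here n̂_z ≈ -0.457; the vertex latitude is φ_max = arccos|n̂_z| ≈ 62.8°.
Check via Clairaut: cos φ_max = |cos φ₁| · sin C = cos(37.6°)·sin(35.3°) ≈ 0.457, again giving ≈ 62.8°.

≈ 63°N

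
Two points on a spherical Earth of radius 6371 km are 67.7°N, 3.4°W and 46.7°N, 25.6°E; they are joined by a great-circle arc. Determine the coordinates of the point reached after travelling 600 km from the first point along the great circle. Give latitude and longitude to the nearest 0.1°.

The haversine formula gives a central angle δ ≈ 0.449 rad (25.7°) between the endpoints. The total great-circle distance is δ·R ≈ 0.449 × 6371 ≈ 2860 km, so the target fraction is f = 600/2860 ≈ 0.210.
Interpolate at f ≈ 0.210 with slerp weights a = sin((1−f)δ)/sin δ ≈ 0.800, b = sin(fδ)/sin δ ≈ 0.217.
p = a·p₁ + b·p₂ ≈ (0.437, 0.046, 0.898); φ = arcsin(p_z) ≈ 63.92°, λ = atan2(p_y, p_x) ≈ 6.03°.

≈ 63.9°N, 6.0°E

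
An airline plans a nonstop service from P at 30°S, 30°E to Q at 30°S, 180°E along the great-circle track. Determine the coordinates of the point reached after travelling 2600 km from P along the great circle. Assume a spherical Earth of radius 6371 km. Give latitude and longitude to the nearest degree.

≈ 50°S, 47°E

Convert each endpoint to a unit vector on the sphere (x = cos φ cos λ, y = cos φ sin λ, z = sin φ).
The central angle between the endpoints is δ = arccos(p₁·p₂) ≈ 1.982 rad (113.5°). The total great-circle distance is δ·R ≈ 1.982 × 6371 ≈ 12626 km, so the target fraction is f = 2600/12626 ≈ 0.206.
Interpolate at f ≈ 0.206 with slerp weights a = sin((1−f)δ)/sin δ ≈ 1.091, b = sin(fδ)/sin δ ≈ 0.433.
p = a·p₁ + b·p₂ ≈ (0.443, 0.472, -0.762); φ = arcsin(p_z) ≈ -49.63°, λ = atan2(p_y, p_x) ≈ 46.82°.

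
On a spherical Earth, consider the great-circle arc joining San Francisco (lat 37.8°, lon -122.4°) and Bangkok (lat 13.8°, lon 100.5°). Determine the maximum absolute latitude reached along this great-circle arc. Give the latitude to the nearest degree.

≈ 55°

The great circle lies in the plane with unit normal n̂ = (p₁ × p₂)/|p₁ × p₂|.
Here n̂_z ≈ -0.574; the vertex latitude is φ_max = arccos|n̂_z| ≈ 54.9°.
Check via Clairaut: cos φ_max = |cos φ₁| · sin C = cos(37.8°)·sin(46.6°) ≈ 0.574, again giving ≈ 54.9°.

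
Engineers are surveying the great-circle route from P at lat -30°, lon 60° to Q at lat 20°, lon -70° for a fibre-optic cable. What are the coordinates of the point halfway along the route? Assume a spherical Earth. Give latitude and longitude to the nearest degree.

From cos δ = sin φ₁ sin φ₂ + cos φ₁ cos φ₂ cos Δλ, the central angle is δ ≈ 2.338 rad (134.0°).
Interpolate at f = 1/2 with slerp weights a = sin((1−f)δ)/sin δ ≈ 1.279, b = sin(fδ)/sin δ ≈ 1.279.
p = a·p₁ + b·p₂ ≈ (0.965, -0.170, -0.202); φ = arcsin(p_z) ≈ -11.65°, λ = atan2(p_y, p_x) ≈ -10.00°.

≈ lat -12°, lon -10°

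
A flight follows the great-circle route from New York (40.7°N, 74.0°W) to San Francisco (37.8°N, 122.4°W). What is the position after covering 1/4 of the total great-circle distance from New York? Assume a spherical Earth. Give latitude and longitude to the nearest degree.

≈ 42°N, 86°W

Write both endpoints as unit vectors p₁, p₂ with components (cos φ cos λ, cos φ sin λ, sin φ).
The central angle between the endpoints is δ = arccos(p₁·p₂) ≈ 0.648 rad (37.1°).
Interpolate at f = 1/4 with slerp weights a = sin((1−f)δ)/sin δ ≈ 0.774, b = sin(fδ)/sin δ ≈ 0.267.
p = a·p₁ + b·p₂ ≈ (0.049, -0.742, 0.668); φ = arcsin(p_z) ≈ 41.94°, λ = atan2(p_y, p_x) ≈ -86.26°.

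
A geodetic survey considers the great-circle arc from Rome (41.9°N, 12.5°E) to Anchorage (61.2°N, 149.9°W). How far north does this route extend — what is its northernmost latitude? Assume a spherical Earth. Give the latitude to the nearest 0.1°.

≈ 83.6°N

The great circle lies in the plane with unit normal n̂ = (p₁ × p₂)/|p₁ × p₂|.
Here n̂_z ≈ -0.112; the vertex latitude is φ_max = arccos|n̂_z| ≈ 83.6°.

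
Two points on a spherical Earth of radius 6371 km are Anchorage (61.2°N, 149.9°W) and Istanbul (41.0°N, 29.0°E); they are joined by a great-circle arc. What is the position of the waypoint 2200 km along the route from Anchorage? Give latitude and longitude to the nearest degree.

Write both endpoints as unit vectors p₁, p₂ with components (cos φ cos λ, cos φ sin λ, sin φ).
The central angle between the endpoints is δ = arccos(p₁·p₂) ≈ 1.358 rad (77.8°). The total great-circle distance is δ·R ≈ 1.358 × 6371 ≈ 8651 km, so the target fraction is f = 2200/8651 ≈ 0.254.
Interpolate at f ≈ 0.254 with slerp weights a = sin((1−f)δ)/sin δ ≈ 0.868, b = sin(fδ)/sin δ ≈ 0.346.
p = a·p₁ + b·p₂ ≈ (-0.133, -0.083, 0.988); φ = arcsin(p_z) ≈ 80.98°, λ = atan2(p_y, p_x) ≈ -148.07°.

≈ 81°N, 148°W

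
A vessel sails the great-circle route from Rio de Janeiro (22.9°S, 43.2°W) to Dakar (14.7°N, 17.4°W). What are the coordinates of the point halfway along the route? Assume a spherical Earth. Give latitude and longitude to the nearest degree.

≈ 4°S, 30°W

Convert each endpoint to a unit vector on the sphere (x = cos φ cos λ, y = cos φ sin λ, z = sin φ).
The central angle between the endpoints is δ = arccos(p₁·p₂) ≈ 0.791 rad (45.3°).
Interpolate at f = 1/2 with slerp weights a = sin((1−f)δ)/sin δ ≈ 0.542, b = sin(fδ)/sin δ ≈ 0.542.
p = a·p₁ + b·p₂ ≈ (0.864, -0.498, -0.073); φ = arcsin(p_z) ≈ -4.21°, λ = atan2(p_y, p_x) ≈ -29.98°.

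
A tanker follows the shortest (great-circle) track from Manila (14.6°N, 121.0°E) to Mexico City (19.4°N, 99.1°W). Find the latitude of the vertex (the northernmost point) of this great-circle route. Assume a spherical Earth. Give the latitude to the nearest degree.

The great circle lies in the plane with unit normal n̂ = (p₁ × p₂)/|p₁ × p₂|.
Here n̂_z ≈ +0.745; the vertex latitude is φ_max = arccos|n̂_z| ≈ 41.8°.

≈ 42°N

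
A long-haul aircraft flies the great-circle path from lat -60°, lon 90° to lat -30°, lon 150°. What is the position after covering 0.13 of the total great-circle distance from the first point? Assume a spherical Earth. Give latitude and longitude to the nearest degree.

Convert each endpoint to a unit vector on the sphere (x = cos φ cos λ, y = cos φ sin λ, z = sin φ).
The central angle between the endpoints is δ = arccos(p₁·p₂) ≈ 0.864 rad (49.5°).
Interpolate at f = 0.13 with slerp weights a = sin((1−f)δ)/sin δ ≈ 0.898, b = sin(fδ)/sin δ ≈ 0.147.
p = a·p₁ + b·p₂ ≈ (-0.111, 0.513, -0.851); φ = arcsin(p_z) ≈ -58.36°, λ = atan2(p_y, p_x) ≈ 102.16°.

≈ lat -58°, lon 102°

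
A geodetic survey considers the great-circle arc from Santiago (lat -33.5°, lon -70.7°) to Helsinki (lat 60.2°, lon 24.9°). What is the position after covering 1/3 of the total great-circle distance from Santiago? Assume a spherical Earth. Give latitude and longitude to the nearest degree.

Write both endpoints as unit vectors p₁, p₂ with components (cos φ cos λ, cos φ sin λ, sin φ).
The central angle between the endpoints is δ = arccos(p₁·p₂) ≈ 2.117 rad (121.3°).
Interpolate at f = 1/3 with slerp weights a = sin((1−f)δ)/sin δ ≈ 1.155, b = sin(fδ)/sin δ ≈ 0.759.
p = a·p₁ + b·p₂ ≈ (0.661, -0.751, 0.021); φ = arcsin(p_z) ≈ 1.20°, λ = atan2(p_y, p_x) ≈ -48.65°.

≈ lat 1°, lon -49°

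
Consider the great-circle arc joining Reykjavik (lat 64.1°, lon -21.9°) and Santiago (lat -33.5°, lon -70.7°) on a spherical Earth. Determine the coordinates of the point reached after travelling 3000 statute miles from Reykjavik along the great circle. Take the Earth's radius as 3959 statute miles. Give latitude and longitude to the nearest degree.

≈ lat 25°, lon -51°

Convert each endpoint to a unit vector on the sphere (x = cos φ cos λ, y = cos φ sin λ, z = sin φ).
The central angle between the endpoints is δ = arccos(p₁·p₂) ≈ 1.830 rad (104.9°). The total great-circle distance is δ·R ≈ 1.830 × 3959 ≈ 7246 mi, so the target fraction is f = 3000/7246 ≈ 0.414.
Interpolate at f ≈ 0.414 with slerp weights a = sin((1−f)δ)/sin δ ≈ 0.909, b = sin(fδ)/sin δ ≈ 0.711.
p = a·p₁ + b·p₂ ≈ (0.564, -0.708, 0.425); φ = arcsin(p_z) ≈ 25.15°, λ = atan2(p_y, p_x) ≈ -51.43°.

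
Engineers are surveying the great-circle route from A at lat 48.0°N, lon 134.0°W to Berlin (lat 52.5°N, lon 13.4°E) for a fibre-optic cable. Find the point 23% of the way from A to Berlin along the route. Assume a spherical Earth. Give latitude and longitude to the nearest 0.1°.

The haversine formula gives a central angle δ ≈ 1.322 rad (75.7°) between the endpoints.
Interpolate at f = 0.23 with slerp weights a = sin((1−f)δ)/sin δ ≈ 0.878, b = sin(fδ)/sin δ ≈ 0.309.
p = a·p₁ + b·p₂ ≈ (-0.225, -0.379, 0.898); φ = arcsin(p_z) ≈ 63.84°, λ = atan2(p_y, p_x) ≈ -120.72°.

≈ lat 63.8°N, lon 120.7°W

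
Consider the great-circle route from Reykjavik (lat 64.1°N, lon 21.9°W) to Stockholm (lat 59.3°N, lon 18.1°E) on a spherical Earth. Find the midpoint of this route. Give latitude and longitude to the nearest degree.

Write both endpoints as unit vectors p₁, p₂ with components (cos φ cos λ, cos φ sin λ, sin φ).
The central angle between the endpoints is δ = arccos(p₁·p₂) ≈ 0.335 rad (19.2°).
Interpolate at f = 1/2 with slerp weights a = sin((1−f)δ)/sin δ ≈ 0.507, b = sin(fδ)/sin δ ≈ 0.507.
p = a·p₁ + b·p₂ ≈ (0.452, -0.002, 0.892); φ = arcsin(p_z) ≈ 63.15°, λ = atan2(p_y, p_x) ≈ -0.28°.

≈ lat 63°N, lon 0°E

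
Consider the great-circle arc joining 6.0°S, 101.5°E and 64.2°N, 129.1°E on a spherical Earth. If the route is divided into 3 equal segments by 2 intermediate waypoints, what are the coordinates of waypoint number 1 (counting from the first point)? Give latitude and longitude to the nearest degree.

≈ 18°N, 107°E

The haversine formula gives a central angle δ ≈ 1.277 rad (73.2°) between the endpoints.
Interpolate at f = 1/3 with slerp weights a = sin((1−f)δ)/sin δ ≈ 0.786, b = sin(fδ)/sin δ ≈ 0.431.
p = a·p₁ + b·p₂ ≈ (-0.274, 0.912, 0.306); φ = arcsin(p_z) ≈ 17.84°, λ = atan2(p_y, p_x) ≈ 106.74°.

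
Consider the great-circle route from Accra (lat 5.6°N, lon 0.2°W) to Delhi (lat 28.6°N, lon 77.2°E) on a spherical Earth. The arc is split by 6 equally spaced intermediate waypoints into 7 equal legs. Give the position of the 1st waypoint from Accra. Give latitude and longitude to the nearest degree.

Write both endpoints as unit vectors p₁, p₂ with components (cos φ cos λ, cos φ sin λ, sin φ).
The central angle between the endpoints is δ = arccos(p₁·p₂) ≈ 1.331 rad (76.3°).
Interpolate at f = 1/7 with slerp weights a = sin((1−f)δ)/sin δ ≈ 0.936, b = sin(fδ)/sin δ ≈ 0.195.
p = a·p₁ + b·p₂ ≈ (0.969, 0.163, 0.184); φ = arcsin(p_z) ≈ 10.63°, λ = atan2(p_y, p_x) ≈ 9.57°.

≈ lat 11°N, lon 10°E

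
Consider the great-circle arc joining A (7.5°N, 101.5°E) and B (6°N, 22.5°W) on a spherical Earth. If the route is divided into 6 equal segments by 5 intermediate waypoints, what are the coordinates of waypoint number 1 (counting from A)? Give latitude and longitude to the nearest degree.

≈ (11°N, 81°E)

Convert each endpoint to a unit vector on the sphere (x = cos φ cos λ, y = cos φ sin λ, z = sin φ).
The central angle between the endpoints is δ = arccos(p₁·p₂) ≈ 2.139 rad (122.5°).
Interpolate at f = 1/6 with slerp weights a = sin((1−f)δ)/sin δ ≈ 1.160, b = sin(fδ)/sin δ ≈ 0.414.
p = a·p₁ + b·p₂ ≈ (0.151, 0.969, 0.195); φ = arcsin(p_z) ≈ 11.22°, λ = atan2(p_y, p_x) ≈ 81.14°.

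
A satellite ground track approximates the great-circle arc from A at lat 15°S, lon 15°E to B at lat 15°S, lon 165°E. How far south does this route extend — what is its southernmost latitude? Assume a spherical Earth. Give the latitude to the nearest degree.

The great circle lies in the plane with unit normal n̂ = (p₁ × p₂)/|p₁ × p₂|.
Here n̂_z ≈ +0.695; the vertex latitude is φ_max = arccos|n̂_z| ≈ 46.0°.

≈ 46°S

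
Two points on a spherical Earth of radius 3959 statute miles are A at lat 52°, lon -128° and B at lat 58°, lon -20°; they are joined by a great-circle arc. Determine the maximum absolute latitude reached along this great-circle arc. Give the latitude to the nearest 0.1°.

≈ 67.9°

The great circle lies in the plane with unit normal n̂ = (p₁ × p₂)/|p₁ × p₂|.
Here n̂_z ≈ +0.377; the vertex latitude is φ_max = arccos|n̂_z| ≈ 67.9°.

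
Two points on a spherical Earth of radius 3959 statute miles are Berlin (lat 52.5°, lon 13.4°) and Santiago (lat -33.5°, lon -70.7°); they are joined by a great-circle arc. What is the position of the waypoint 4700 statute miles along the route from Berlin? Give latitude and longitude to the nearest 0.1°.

≈ lat 2.9°, lon -43.2°

Write both endpoints as unit vectors p₁, p₂ with components (cos φ cos λ, cos φ sin λ, sin φ).
The central angle between the endpoints is δ = arccos(p₁·p₂) ≈ 1.967 rad (112.7°). The total great-circle distance is δ·R ≈ 1.967 × 3959 ≈ 7786 mi, so the target fraction is f = 4700/7786 ≈ 0.604.
Interpolate at f ≈ 0.604 with slerp weights a = sin((1−f)δ)/sin δ ≈ 0.762, b = sin(fδ)/sin δ ≈ 1.005.
p = a·p₁ + b·p₂ ≈ (0.728, -0.684, 0.050); φ = arcsin(p_z) ≈ 2.85°, λ = atan2(p_y, p_x) ≈ -43.19°.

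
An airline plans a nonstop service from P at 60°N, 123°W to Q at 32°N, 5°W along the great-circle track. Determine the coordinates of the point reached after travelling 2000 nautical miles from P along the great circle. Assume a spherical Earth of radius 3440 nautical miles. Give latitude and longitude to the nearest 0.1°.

Write both endpoints as unit vectors p₁, p₂ with components (cos φ cos λ, cos φ sin λ, sin φ).
The central angle between the endpoints is δ = arccos(p₁·p₂) ≈ 1.308 rad (74.9°). The total great-circle distance is δ·R ≈ 1.308 × 3440 ≈ 4499 nmi, so the target fraction is f = 2000/4499 ≈ 0.445.
Interpolate at f ≈ 0.445 with slerp weights a = sin((1−f)δ)/sin δ ≈ 0.688, b = sin(fδ)/sin δ ≈ 0.569.
p = a·p₁ + b·p₂ ≈ (0.293, -0.331, 0.897); φ = arcsin(p_z) ≈ 63.78°, λ = atan2(p_y, p_x) ≈ -48.43°.

≈ 63.8°N, 48.4°W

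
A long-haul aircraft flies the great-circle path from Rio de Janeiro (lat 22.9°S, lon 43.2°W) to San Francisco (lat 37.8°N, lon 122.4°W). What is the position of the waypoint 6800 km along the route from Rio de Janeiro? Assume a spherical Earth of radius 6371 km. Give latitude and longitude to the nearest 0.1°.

The haversine formula gives a central angle δ ≈ 1.673 rad (95.9°) between the endpoints. The total great-circle distance is δ·R ≈ 1.673 × 6371 ≈ 10659 km, so the target fraction is f = 6800/10659 ≈ 0.638.
Interpolate at f ≈ 0.638 with slerp weights a = sin((1−f)δ)/sin δ ≈ 0.572, b = sin(fδ)/sin δ ≈ 0.881.
p = a·p₁ + b·p₂ ≈ (0.012, -0.948, 0.317); φ = arcsin(p_z) ≈ 18.48°, λ = atan2(p_y, p_x) ≈ -89.30°.

≈ lat 18.5°N, lon 89.3°W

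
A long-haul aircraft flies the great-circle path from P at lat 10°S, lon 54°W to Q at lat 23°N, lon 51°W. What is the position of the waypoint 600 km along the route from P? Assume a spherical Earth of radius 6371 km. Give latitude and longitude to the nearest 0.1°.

Convert each endpoint to a unit vector on the sphere (x = cos φ cos λ, y = cos φ sin λ, z = sin φ).
The central angle between the endpoints is δ = arccos(p₁·p₂) ≈ 0.578 rad (33.1°). The total great-circle distance is δ·R ≈ 0.578 × 6371 ≈ 3684 km, so the target fraction is f = 600/3684 ≈ 0.163.
Interpolate at f ≈ 0.163 with slerp weights a = sin((1−f)δ)/sin δ ≈ 0.851, b = sin(fδ)/sin δ ≈ 0.172.
p = a·p₁ + b·p₂ ≈ (0.593, -0.801, -0.081); φ = arcsin(p_z) ≈ -4.62°, λ = atan2(p_y, p_x) ≈ -53.52°.

≈ lat 4.6°S, lon 53.5°W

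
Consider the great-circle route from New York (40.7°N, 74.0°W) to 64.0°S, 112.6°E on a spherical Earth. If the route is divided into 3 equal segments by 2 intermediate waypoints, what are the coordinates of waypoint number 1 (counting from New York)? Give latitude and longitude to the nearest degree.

Write both endpoints as unit vectors p₁, p₂ with components (cos φ cos λ, cos φ sin λ, sin φ).
The central angle between the endpoints is δ = arccos(p₁·p₂) ≈ 2.729 rad (156.4°).
Interpolate at f = 1/3 with slerp weights a = sin((1−f)δ)/sin δ ≈ 2.419, b = sin(fδ)/sin δ ≈ 1.970.
p = a·p₁ + b·p₂ ≈ (0.174, -0.966, -0.193); φ = arcsin(p_z) ≈ -11.15°, λ = atan2(p_y, p_x) ≈ -79.81°.

≈ 11°S, 80°W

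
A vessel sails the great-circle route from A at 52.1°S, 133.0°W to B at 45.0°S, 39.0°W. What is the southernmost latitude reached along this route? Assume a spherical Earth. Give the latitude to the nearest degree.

≈ 59°S

The great circle lies in the plane with unit normal n̂ = (p₁ × p₂)/|p₁ × p₂|.
Here n̂_z ≈ +0.510; the vertex latitude is φ_max = arccos|n̂_z| ≈ 59.3°.
Check via Clairaut: cos φ_max = |cos φ₁| · sin C = cos(52.1°)·sin(123.9°) ≈ 0.510, again giving ≈ 59.3°.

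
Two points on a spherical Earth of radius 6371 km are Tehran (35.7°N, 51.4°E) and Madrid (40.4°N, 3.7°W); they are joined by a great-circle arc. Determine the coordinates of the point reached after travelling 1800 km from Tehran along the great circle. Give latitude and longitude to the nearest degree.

≈ (41°N, 32°E)

Write both endpoints as unit vectors p₁, p₂ with components (cos φ cos λ, cos φ sin λ, sin φ).
The central angle between the endpoints is δ = arccos(p₁·p₂) ≈ 0.749 rad (42.9°). The total great-circle distance is δ·R ≈ 0.749 × 6371 ≈ 4775 km, so the target fraction is f = 1800/4775 ≈ 0.377.
Interpolate at f ≈ 0.377 with slerp weights a = sin((1−f)δ)/sin δ ≈ 0.661, b = sin(fδ)/sin δ ≈ 0.409.
p = a·p₁ + b·p₂ ≈ (0.646, 0.399, 0.651); φ = arcsin(p_z) ≈ 40.60°, λ = atan2(p_y, p_x) ≈ 31.73°.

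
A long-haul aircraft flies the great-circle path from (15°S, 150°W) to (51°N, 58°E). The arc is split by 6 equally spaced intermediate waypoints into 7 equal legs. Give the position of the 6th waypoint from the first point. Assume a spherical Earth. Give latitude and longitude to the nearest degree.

Write both endpoints as unit vectors p₁, p₂ with components (cos φ cos λ, cos φ sin λ, sin φ).
The central angle between the endpoints is δ = arccos(p₁·p₂) ≈ 2.401 rad (137.5°).
Interpolate at f = 6/7 with slerp weights a = sin((1−f)δ)/sin δ ≈ 0.498, b = sin(fδ)/sin δ ≈ 1.309.
p = a·p₁ + b·p₂ ≈ (0.020, 0.458, 0.889); φ = arcsin(p_z) ≈ 62.70°, λ = atan2(p_y, p_x) ≈ 87.51°.

≈ (63°N, 88°E)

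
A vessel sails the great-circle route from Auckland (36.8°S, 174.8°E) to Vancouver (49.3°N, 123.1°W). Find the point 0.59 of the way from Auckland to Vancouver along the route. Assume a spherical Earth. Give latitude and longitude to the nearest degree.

≈ 15°N, 153°W

Convert each endpoint to a unit vector on the sphere (x = cos φ cos λ, y = cos φ sin λ, z = sin φ).
The central angle between the endpoints is δ = arccos(p₁·p₂) ≈ 1.782 rad (102.1°).
Interpolate at f = 0.59 with slerp weights a = sin((1−f)δ)/sin δ ≈ 0.683, b = sin(fδ)/sin δ ≈ 0.888.
p = a·p₁ + b·p₂ ≈ (-0.861, -0.436, 0.264); φ = arcsin(p_z) ≈ 15.32°, λ = atan2(p_y, p_x) ≈ -153.16°.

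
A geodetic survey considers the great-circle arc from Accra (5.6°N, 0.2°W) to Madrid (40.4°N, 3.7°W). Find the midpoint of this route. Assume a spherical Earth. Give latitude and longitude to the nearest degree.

≈ 23°N, 2°W

Convert each endpoint to a unit vector on the sphere (x = cos φ cos λ, y = cos φ sin λ, z = sin φ).
The central angle between the endpoints is δ = arccos(p₁·p₂) ≈ 0.610 rad (34.9°).
Interpolate at f = 1/2 with slerp weights a = sin((1−f)δ)/sin δ ≈ 0.524, b = sin(fδ)/sin δ ≈ 0.524.
p = a·p₁ + b·p₂ ≈ (0.920, -0.028, 0.391); φ = arcsin(p_z) ≈ 23.01°, λ = atan2(p_y, p_x) ≈ -1.72°.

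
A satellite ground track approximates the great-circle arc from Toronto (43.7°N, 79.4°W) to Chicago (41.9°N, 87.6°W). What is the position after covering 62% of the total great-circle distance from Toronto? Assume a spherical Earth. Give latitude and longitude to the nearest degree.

Write both endpoints as unit vectors p₁, p₂ with components (cos φ cos λ, cos φ sin λ, sin φ).
The central angle between the endpoints is δ = arccos(p₁·p₂) ≈ 0.110 rad (6.3°).
Interpolate at f = 0.62 with slerp weights a = sin((1−f)δ)/sin δ ≈ 0.381, b = sin(fδ)/sin δ ≈ 0.621.
p = a·p₁ + b·p₂ ≈ (0.070, -0.732, 0.678); φ = arcsin(p_z) ≈ 42.65°, λ = atan2(p_y, p_x) ≈ -84.54°.

≈ 43°N, 85°W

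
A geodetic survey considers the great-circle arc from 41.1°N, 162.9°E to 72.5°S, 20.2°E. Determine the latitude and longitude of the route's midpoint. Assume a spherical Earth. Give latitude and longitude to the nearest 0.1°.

Write both endpoints as unit vectors p₁, p₂ with components (cos φ cos λ, cos φ sin λ, sin φ).
The central angle between the endpoints is δ = arccos(p₁·p₂) ≈ 2.510 rad (143.8°).
Interpolate at f = 1/2 with slerp weights a = sin((1−f)δ)/sin δ ≈ 1.610, b = sin(fδ)/sin δ ≈ 1.610.
p = a·p₁ + b·p₂ ≈ (-0.705, 0.524, -0.477); φ = arcsin(p_z) ≈ -28.50°, λ = atan2(p_y, p_x) ≈ 143.39°.

≈ 28.5°S, 143.4°E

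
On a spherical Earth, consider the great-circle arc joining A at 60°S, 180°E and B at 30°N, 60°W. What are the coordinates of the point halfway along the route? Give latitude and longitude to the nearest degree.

≈ 26°S, 95°W

Write both endpoints as unit vectors p₁, p₂ with components (cos φ cos λ, cos φ sin λ, sin φ).
The central angle between the endpoints is δ = arccos(p₁·p₂) ≈ 2.278 rad (130.5°).
Interpolate at f = 1/2 with slerp weights a = sin((1−f)δ)/sin δ ≈ 1.194, b = sin(fδ)/sin δ ≈ 1.194.
p = a·p₁ + b·p₂ ≈ (-0.080, -0.896, -0.437); φ = arcsin(p_z) ≈ -25.92°, λ = atan2(p_y, p_x) ≈ -95.10°.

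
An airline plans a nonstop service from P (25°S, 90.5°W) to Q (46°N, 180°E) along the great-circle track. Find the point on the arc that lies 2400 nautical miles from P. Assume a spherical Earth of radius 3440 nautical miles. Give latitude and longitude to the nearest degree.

The haversine formula gives a central angle δ ≈ 1.874 rad (107.4°) between the endpoints. The total great-circle distance is δ·R ≈ 1.874 × 3440 ≈ 6446 nmi, so the target fraction is f = 2400/6446 ≈ 0.372.
Interpolate at f ≈ 0.372 with slerp weights a = sin((1−f)δ)/sin δ ≈ 0.967, b = sin(fδ)/sin δ ≈ 0.673.
p = a·p₁ + b·p₂ ≈ (-0.475, -0.877, 0.075); φ = arcsin(p_z) ≈ 4.33°, λ = atan2(p_y, p_x) ≈ -118.46°.

≈ (4°N, 118°W)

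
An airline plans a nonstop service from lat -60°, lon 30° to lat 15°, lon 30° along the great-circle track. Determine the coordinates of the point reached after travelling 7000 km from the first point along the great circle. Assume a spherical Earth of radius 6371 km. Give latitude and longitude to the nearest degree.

≈ lat 3°, lon 30°

Write both endpoints as unit vectors p₁, p₂ with components (cos φ cos λ, cos φ sin λ, sin φ).
The central angle between the endpoints is δ = arccos(p₁·p₂) ≈ 1.309 rad (75.0°). The total great-circle distance is δ·R ≈ 1.309 × 6371 ≈ 8340 km, so the target fraction is f = 7000/8340 ≈ 0.839.
Interpolate at f ≈ 0.839 with slerp weights a = sin((1−f)δ)/sin δ ≈ 0.216, b = sin(fδ)/sin δ ≈ 0.922.
p = a·p₁ + b·p₂ ≈ (0.865, 0.499, 0.052); φ = arcsin(p_z) ≈ 2.95°, λ = atan2(p_y, p_x) ≈ 30.00°.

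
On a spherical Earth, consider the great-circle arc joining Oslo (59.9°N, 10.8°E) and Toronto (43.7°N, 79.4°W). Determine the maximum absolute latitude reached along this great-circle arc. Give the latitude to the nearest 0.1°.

≈ 63.1°N

The great circle lies in the plane with unit normal n̂ = (p₁ × p₂)/|p₁ × p₂|.
Here n̂_z ≈ -0.452; the vertex latitude is φ_max = arccos|n̂_z| ≈ 63.1°.
Check via Clairaut: cos φ_max = |cos φ₁| · sin C = cos(59.9°)·sin(64.3°) ≈ 0.452, again giving ≈ 63.1°.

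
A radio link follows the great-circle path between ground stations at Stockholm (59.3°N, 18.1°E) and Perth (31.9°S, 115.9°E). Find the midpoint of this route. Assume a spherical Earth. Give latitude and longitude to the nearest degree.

≈ 20°N, 83°E

Convert each endpoint to a unit vector on the sphere (x = cos φ cos λ, y = cos φ sin λ, z = sin φ).
The central angle between the endpoints is δ = arccos(p₁·p₂) ≈ 2.110 rad (120.9°).
Interpolate at f = 1/2 with slerp weights a = sin((1−f)δ)/sin δ ≈ 1.013, b = sin(fδ)/sin δ ≈ 1.013.
p = a·p₁ + b·p₂ ≈ (0.116, 0.935, 0.336); φ = arcsin(p_z) ≈ 19.63°, λ = atan2(p_y, p_x) ≈ 82.93°.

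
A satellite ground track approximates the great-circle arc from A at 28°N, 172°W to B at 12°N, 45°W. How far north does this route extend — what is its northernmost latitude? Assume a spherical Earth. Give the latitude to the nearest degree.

≈ 40°N

The great circle lies in the plane with unit normal n̂ = (p₁ × p₂)/|p₁ × p₂|.
Here n̂_z ≈ +0.761; the vertex latitude is φ_max = arccos|n̂_z| ≈ 40.5°.
Check via Clairaut: cos φ_max = |cos φ₁| · sin C = cos(28.0°)·sin(59.5°) ≈ 0.761, again giving ≈ 40.5°.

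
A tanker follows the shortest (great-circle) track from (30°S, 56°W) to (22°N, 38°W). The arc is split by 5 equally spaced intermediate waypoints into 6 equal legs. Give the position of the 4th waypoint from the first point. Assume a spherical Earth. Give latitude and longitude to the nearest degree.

Convert each endpoint to a unit vector on the sphere (x = cos φ cos λ, y = cos φ sin λ, z = sin φ).
The central angle between the endpoints is δ = arccos(p₁·p₂) ≈ 0.957 rad (54.8°).
Interpolate at f = 4/6 with slerp weights a = sin((1−f)δ)/sin δ ≈ 0.384, b = sin(fδ)/sin δ ≈ 0.729.
p = a·p₁ + b·p₂ ≈ (0.718, -0.691, 0.081); φ = arcsin(p_z) ≈ 4.65°, λ = atan2(p_y, p_x) ≈ -43.91°.

≈ (5°N, 44°W)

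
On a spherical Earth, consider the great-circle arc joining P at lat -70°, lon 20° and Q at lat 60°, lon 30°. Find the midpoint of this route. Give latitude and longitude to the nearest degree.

From cos δ = sin φ₁ sin φ₂ + cos φ₁ cos φ₂ cos Δλ, the central angle is δ ≈ 2.272 rad (130.2°).
Interpolate at f = 1/2 with slerp weights a = sin((1−f)δ)/sin δ ≈ 1.187, b = sin(fδ)/sin δ ≈ 1.187.
p = a·p₁ + b·p₂ ≈ (0.896, 0.436, -0.087); φ = arcsin(p_z) ≈ -5.02°, λ = atan2(p_y, p_x) ≈ 25.94°.

≈ lat -5°, lon 26°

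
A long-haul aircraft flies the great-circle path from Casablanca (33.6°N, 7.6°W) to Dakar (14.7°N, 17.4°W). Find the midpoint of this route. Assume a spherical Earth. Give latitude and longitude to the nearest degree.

Convert each endpoint to a unit vector on the sphere (x = cos φ cos λ, y = cos φ sin λ, z = sin φ).
The central angle between the endpoints is δ = arccos(p₁·p₂) ≈ 0.364 rad (20.9°).
Interpolate at f = 1/2 with slerp weights a = sin((1−f)δ)/sin δ ≈ 0.508, b = sin(fδ)/sin δ ≈ 0.508.
p = a·p₁ + b·p₂ ≈ (0.889, -0.203, 0.410); φ = arcsin(p_z) ≈ 24.23°, λ = atan2(p_y, p_x) ≈ -12.87°.

≈ 24°N, 13°W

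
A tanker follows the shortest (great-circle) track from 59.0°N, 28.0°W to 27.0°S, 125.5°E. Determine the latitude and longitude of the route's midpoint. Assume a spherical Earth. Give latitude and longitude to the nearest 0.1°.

≈ 39.6°N, 97.4°E

From cos δ = sin φ₁ sin φ₂ + cos φ₁ cos φ₂ cos Δλ, the central angle is δ ≈ 2.498 rad (143.1°).
Interpolate at f = 1/2 with slerp weights a = sin((1−f)δ)/sin δ ≈ 1.580, b = sin(fδ)/sin δ ≈ 1.580.
p = a·p₁ + b·p₂ ≈ (-0.099, 0.764, 0.637); φ = arcsin(p_z) ≈ 39.58°, λ = atan2(p_y, p_x) ≈ 97.38°.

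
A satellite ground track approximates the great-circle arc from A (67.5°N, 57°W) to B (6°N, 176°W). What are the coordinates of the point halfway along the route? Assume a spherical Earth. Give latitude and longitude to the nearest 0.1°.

Convert each endpoint to a unit vector on the sphere (x = cos φ cos λ, y = cos φ sin λ, z = sin φ).
The central angle between the endpoints is δ = arccos(p₁·p₂) ≈ 1.659 rad (95.0°).
Interpolate at f = 1/2 with slerp weights a = sin((1−f)δ)/sin δ ≈ 0.740, b = sin(fδ)/sin δ ≈ 0.740.
p = a·p₁ + b·p₂ ≈ (-0.580, -0.289, 0.761); φ = arcsin(p_z) ≈ 49.59°, λ = atan2(p_y, p_x) ≈ -153.52°.

≈ (49.6°N, 153.5°W)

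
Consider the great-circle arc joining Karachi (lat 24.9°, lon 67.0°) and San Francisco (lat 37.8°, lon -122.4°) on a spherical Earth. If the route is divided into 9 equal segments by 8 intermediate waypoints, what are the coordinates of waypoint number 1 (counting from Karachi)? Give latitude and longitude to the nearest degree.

Convert each endpoint to a unit vector on the sphere (x = cos φ cos λ, y = cos φ sin λ, z = sin φ).
The central angle between the endpoints is δ = arccos(p₁·p₂) ≈ 2.036 rad (116.7°).
Interpolate at f = 1/9 with slerp weights a = sin((1−f)δ)/sin δ ≈ 1.087, b = sin(fδ)/sin δ ≈ 0.251.
p = a·p₁ + b·p₂ ≈ (0.279, 0.740, 0.612); φ = arcsin(p_z) ≈ 37.71°, λ = atan2(p_y, p_x) ≈ 69.35°.

≈ lat 38°, lon 69°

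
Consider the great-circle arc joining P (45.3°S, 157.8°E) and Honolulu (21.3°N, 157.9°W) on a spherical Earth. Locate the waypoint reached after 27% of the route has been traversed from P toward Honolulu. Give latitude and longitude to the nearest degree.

≈ (28°S, 174°E)

Convert each endpoint to a unit vector on the sphere (x = cos φ cos λ, y = cos φ sin λ, z = sin φ).
The central angle between the endpoints is δ = arccos(p₁·p₂) ≈ 1.358 rad (77.8°).
Interpolate at f = 0.27 with slerp weights a = sin((1−f)δ)/sin δ ≈ 0.856, b = sin(fδ)/sin δ ≈ 0.367.
p = a·p₁ + b·p₂ ≈ (-0.874, 0.099, -0.475); φ = arcsin(p_z) ≈ -28.38°, λ = atan2(p_y, p_x) ≈ 173.54°.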